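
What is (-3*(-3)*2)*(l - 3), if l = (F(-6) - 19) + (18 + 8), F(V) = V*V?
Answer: 720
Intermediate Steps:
F(V) = V²
l = 43 (l = ((-6)² - 19) + (18 + 8) = (36 - 19) + 26 = 17 + 26 = 43)
(-3*(-3)*2)*(l - 3) = (-3*(-3)*2)*(43 - 3) = (9*2)*40 = 18*40 = 720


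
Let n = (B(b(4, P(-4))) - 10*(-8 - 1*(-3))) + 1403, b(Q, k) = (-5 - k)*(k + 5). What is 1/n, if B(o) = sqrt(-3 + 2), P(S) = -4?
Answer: 1453/2111210 - I/2111210 ≈ 0.00068823 - 4.7366e-7*I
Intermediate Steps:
b(Q, k) = (-5 - k)*(5 + k)
B(o) = I (B(o) = sqrt(-1) = I)
n = 1453 + I (n = (I - 10*(-8 - 1*(-3))) + 1403 = (I - 10*(-8 + 3)) + 1403 = (I - 10*(-5)) + 1403 = (I + 50) + 1403 = (50 + I) + 1403 = 1453 + I ≈ 1453.0 + 1.0*I)
1/n = 1/(1453 + I) = (1453 - I)/2111210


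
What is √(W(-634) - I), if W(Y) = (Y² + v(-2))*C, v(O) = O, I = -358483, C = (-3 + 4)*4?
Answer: √1966299 ≈ 1402.2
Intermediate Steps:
C = 4 (C = 1*4 = 4)
W(Y) = -8 + 4*Y² (W(Y) = (Y² - 2)*4 = (-2 + Y²)*4 = -8 + 4*Y²)
√(W(-634) - I) = √((-8 + 4*(-634)²) - 1*(-358483)) = √((-8 + 4*401956) + 358483) = √((-8 + 1607824) + 358483) = √(1607816 + 358483) = √1966299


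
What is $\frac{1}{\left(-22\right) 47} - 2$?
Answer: $- \frac{2069}{1034} \approx -2.001$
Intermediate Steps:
$\frac{1}{\left(-22\right) 47} - 2 = \left(- \frac{1}{22}\right) \frac{1}{47} - 2 = - \frac{1}{1034} - 2 = - \frac{2069}{1034}$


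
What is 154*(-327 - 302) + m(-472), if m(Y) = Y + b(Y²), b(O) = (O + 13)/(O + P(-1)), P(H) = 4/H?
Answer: -21684736843/222780 ≈ -97337.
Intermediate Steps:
b(O) = (13 + O)/(-4 + O) (b(O) = (O + 13)/(O + 4/(-1)) = (13 + O)/(O + 4*(-1)) = (13 + O)/(O - 4) = (13 + O)/(-4 + O))
m(Y) = Y + (13 + Y²)/(-4 + Y²)
154*(-327 - 302) + m(-472) = 154*(-327 - 302) + (13 + (-472)² - 472*(-4 + (-472)²))/(-4 + (-472)²) = 154*(-629) + (13 + 222784 - 472*(-4 + 222784))/(-4 + 222784) = -96866 + (13 + 222784 - 472*222780)/222780 = -96866 + (13 + 222784 - 105152160)/222780 = -96866 + (1/222780)*(-104929363) = -96866 - 104929363/222780 = -21684736843/222780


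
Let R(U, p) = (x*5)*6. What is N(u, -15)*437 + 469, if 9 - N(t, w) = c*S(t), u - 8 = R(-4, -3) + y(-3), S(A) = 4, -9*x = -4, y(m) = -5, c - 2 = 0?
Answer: 906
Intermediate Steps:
c = 2 (c = 2 + 0 = 2)
x = 4/9 (x = -⅑*(-4) = 4/9 ≈ 0.44444)
R(U, p) = 40/3 (R(U, p) = ((4/9)*5)*6 = (20/9)*6 = 40/3)
u = 49/3 (u = 8 + (40/3 - 5) = 8 + 25/3 = 49/3 ≈ 16.333)
N(t, w) = 1 (N(t, w) = 9 - 2*4 = 9 - 1*8 = 9 - 8 = 1)
N(u, -15)*437 + 469 = 1*437 + 469 = 437 + 469 = 906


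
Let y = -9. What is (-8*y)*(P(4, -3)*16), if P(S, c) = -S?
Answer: -4608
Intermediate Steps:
(-8*y)*(P(4, -3)*16) = (-8*(-9))*(-1*4*16) = 72*(-4*16) = 72*(-64) = -4608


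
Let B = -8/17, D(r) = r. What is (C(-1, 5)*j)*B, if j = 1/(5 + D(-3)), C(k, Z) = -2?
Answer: 8/17 ≈ 0.47059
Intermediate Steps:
B = -8/17 (B = -8*1/17 = -8/17 ≈ -0.47059)
j = ½ (j = 1/(5 - 3) = 1/2 = ½ ≈ 0.50000)
(C(-1, 5)*j)*B = -2*½*(-8/17) = -1*(-8/17) = 8/17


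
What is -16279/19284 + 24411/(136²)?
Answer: 42411335/89169216 ≈ 0.47563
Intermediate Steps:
-16279/19284 + 24411/(136²) = -16279*1/19284 + 24411/18496 = -16279/19284 + 24411*(1/18496) = -16279/19284 + 24411/18496 = 42411335/89169216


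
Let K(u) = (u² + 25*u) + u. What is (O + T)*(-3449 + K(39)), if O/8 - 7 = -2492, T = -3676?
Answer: 21530184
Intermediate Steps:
K(u) = u² + 26*u
O = -19880 (O = 56 + 8*(-2492) = 56 - 19936 = -19880)
(O + T)*(-3449 + K(39)) = (-19880 - 3676)*(-3449 + 39*(26 + 39)) = -23556*(-3449 + 39*65) = -23556*(-3449 + 2535) = -23556*(-914) = 21530184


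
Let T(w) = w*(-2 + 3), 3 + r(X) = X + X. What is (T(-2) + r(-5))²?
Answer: 225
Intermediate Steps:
r(X) = -3 + 2*X (r(X) = -3 + (X + X) = -3 + 2*X)
T(w) = w (T(w) = w*1 = w)
(T(-2) + r(-5))² = (-2 + (-3 + 2*(-5)))² = (-2 + (-3 - 10))² = (-2 - 13)² = (-15)² = 225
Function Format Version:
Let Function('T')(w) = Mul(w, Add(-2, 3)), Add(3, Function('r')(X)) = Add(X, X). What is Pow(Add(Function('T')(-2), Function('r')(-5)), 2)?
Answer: 225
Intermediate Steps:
Function('r')(X) = Add(-3, Mul(2, X)) (Function('r')(X) = Add(-3, Add(X, X)) = Add(-3, Mul(2, X)))
Function('T')(w) = w (Function('T')(w) = Mul(w, 1) = w)
Pow(Add(Function('T')(-2), Function('r')(-5)), 2) = Pow(Add(-2, Add(-3, Mul(2, -5))), 2) = Pow(Add(-2, Add(-3, -10)), 2) = Pow(Add(-2, -13), 2) = Pow(-15, 2) = 225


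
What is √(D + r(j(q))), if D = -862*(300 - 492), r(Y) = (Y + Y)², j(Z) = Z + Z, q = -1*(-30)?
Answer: 8*√2811 ≈ 424.15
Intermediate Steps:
q = 30
j(Z) = 2*Z
r(Y) = 4*Y² (r(Y) = (2*Y)² = 4*Y²)
D = 165504 (D = -862*(-192) = 165504)
√(D + r(j(q))) = √(165504 + 4*(2*30)²) = √(165504 + 4*60²) = √(165504 + 4*3600) = √(165504 + 14400) = √179904 = 8*√2811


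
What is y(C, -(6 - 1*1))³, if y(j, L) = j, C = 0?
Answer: 0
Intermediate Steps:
y(C, -(6 - 1*1))³ = 0³ = 0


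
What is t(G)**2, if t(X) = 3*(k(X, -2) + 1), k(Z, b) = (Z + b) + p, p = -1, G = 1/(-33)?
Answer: 4489/121 ≈ 37.099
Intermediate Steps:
G = -1/33 ≈ -0.030303
k(Z, b) = -1 + Z + b (k(Z, b) = (Z + b) - 1 = -1 + Z + b)
t(X) = -6 + 3*X (t(X) = 3*((-1 + X - 2) + 1) = 3*((-3 + X) + 1) = 3*(-2 + X) = -6 + 3*X)
t(G)**2 = (-6 + 3*(-1/33))**2 = (-6 - 1/11)**2 = (-67/11)**2 = 4489/121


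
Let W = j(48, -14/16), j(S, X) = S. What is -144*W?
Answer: -6912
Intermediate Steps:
W = 48
-144*W = -144*48 = -6912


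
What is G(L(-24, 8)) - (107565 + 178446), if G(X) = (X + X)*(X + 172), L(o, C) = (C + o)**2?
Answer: -66875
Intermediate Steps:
G(X) = 2*X*(172 + X) (G(X) = (2*X)*(172 + X) = 2*X*(172 + X))
G(L(-24, 8)) - (107565 + 178446) = 2*(8 - 24)**2*(172 + (8 - 24)**2) - (107565 + 178446) = 2*(-16)**2*(172 + (-16)**2) - 1*286011 = 2*256*(172 + 256) - 286011 = 2*256*428 - 286011 = 219136 - 286011 = -66875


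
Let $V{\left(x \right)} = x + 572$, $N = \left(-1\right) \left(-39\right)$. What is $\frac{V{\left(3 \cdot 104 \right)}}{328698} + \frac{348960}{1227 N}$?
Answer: $\frac{6374708674}{873843633} \approx 7.295$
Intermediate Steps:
$N = 39$
$V{\left(x \right)} = 572 + x$
$\frac{V{\left(3 \cdot 104 \right)}}{328698} + \frac{348960}{1227 N} = \frac{572 + 3 \cdot 104}{328698} + \frac{348960}{1227 \cdot 39} = \left(572 + 312\right) \frac{1}{328698} + \frac{348960}{47853} = 884 \cdot \frac{1}{328698} + 348960 \cdot \frac{1}{47853} = \frac{442}{164349} + \frac{116320}{15951} = \frac{6374708674}{873843633}$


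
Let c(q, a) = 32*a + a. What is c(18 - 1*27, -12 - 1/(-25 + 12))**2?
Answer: 26163225/169 ≈ 1.5481e+5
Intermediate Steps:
c(q, a) = 33*a
c(18 - 1*27, -12 - 1/(-25 + 12))**2 = (33*(-12 - 1/(-25 + 12)))**2 = (33*(-12 - 1/(-13)))**2 = (33*(-12 - 1*(-1/13)))**2 = (33*(-12 + 1/13))**2 = (33*(-155/13))**2 = (-5115/13)**2 = 26163225/169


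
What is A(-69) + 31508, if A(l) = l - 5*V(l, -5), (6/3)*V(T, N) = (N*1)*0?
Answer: 31439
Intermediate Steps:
V(T, N) = 0 (V(T, N) = ((N*1)*0)/2 = (N*0)/2 = (½)*0 = 0)
A(l) = l (A(l) = l - 5*0 = l + 0 = l)
A(-69) + 31508 = -69 + 31508 = 31439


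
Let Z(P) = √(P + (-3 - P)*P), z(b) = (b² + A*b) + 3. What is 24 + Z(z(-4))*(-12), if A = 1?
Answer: 24 - 12*I*√255 ≈ 24.0 - 191.62*I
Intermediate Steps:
z(b) = 3 + b + b² (z(b) = (b² + 1*b) + 3 = (b² + b) + 3 = (b + b²) + 3 = 3 + b + b²)
Z(P) = √(P + P*(-3 - P))
24 + Z(z(-4))*(-12) = 24 + √(-(3 - 4 + (-4)²)*(2 + (3 - 4 + (-4)²)))*(-12) = 24 + √(-(3 - 4 + 16)*(2 + (3 - 4 + 16)))*(-12) = 24 + √(-1*15*(2 + 15))*(-12) = 24 + √(-1*15*17)*(-12) = 24 + √(-255)*(-12) = 24 + (I*√255)*(-12) = 24 - 12*I*√255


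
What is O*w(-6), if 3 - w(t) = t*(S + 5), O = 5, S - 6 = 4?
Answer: 465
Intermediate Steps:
S = 10 (S = 6 + 4 = 10)
w(t) = 3 - 15*t (w(t) = 3 - t*(10 + 5) = 3 - t*15 = 3 - 15*t)
O*w(-6) = 5*(3 - 15*(-6)) = 5*(3 + 90) = 5*93 = 465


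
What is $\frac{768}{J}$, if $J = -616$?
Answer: $- \frac{96}{77} \approx -1.2468$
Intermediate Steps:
$\frac{768}{J} = \frac{768}{-616} = 768 \left(- \frac{1}{616}\right) = - \frac{96}{77}$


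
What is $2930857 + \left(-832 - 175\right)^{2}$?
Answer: $3944906$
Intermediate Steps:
$2930857 + \left(-832 - 175\right)^{2} = 2930857 + \left(-1007\right)^{2} = 2930857 + 1014049 = 3944906$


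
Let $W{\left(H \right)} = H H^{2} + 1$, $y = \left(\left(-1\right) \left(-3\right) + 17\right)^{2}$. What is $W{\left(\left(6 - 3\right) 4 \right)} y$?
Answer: $691600$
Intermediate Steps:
$y = 400$ ($y = \left(3 + 17\right)^{2} = 20^{2} = 400$)
$W{\left(H \right)} = 1 + H^{3}$ ($W{\left(H \right)} = H^{3} + 1 = 1 + H^{3}$)
$W{\left(\left(6 - 3\right) 4 \right)} y = \left(1 + \left(\left(6 - 3\right) 4\right)^{3}\right) 400 = \left(1 + \left(3 \cdot 4\right)^{3}\right) 400 = \left(1 + 12^{3}\right) 400 = \left(1 + 1728\right) 400 = 1729 \cdot 400 = 691600$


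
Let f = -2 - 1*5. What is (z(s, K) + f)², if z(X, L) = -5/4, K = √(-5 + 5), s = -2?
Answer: 1089/16 ≈ 68.063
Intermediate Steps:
K = 0 (K = √0 = 0)
f = -7 (f = -2 - 5 = -7)
z(X, L) = -5/4 (z(X, L) = -5*¼ = -5/4)
(z(s, K) + f)² = (-5/4 - 7)² = (-33/4)² = 1089/16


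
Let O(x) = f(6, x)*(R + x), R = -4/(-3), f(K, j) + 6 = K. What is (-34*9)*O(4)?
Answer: 0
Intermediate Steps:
f(K, j) = -6 + K
R = 4/3 (R = -4*(-1/3) = 4/3 ≈ 1.3333)
O(x) = 0 (O(x) = (-6 + 6)*(4/3 + x) = 0*(4/3 + x) = 0)
(-34*9)*O(4) = -34*9*0 = -306*0 = 0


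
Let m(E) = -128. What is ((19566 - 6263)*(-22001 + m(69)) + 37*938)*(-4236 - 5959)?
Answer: 3000871549295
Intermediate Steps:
((19566 - 6263)*(-22001 + m(69)) + 37*938)*(-4236 - 5959) = ((19566 - 6263)*(-22001 - 128) + 37*938)*(-4236 - 5959) = (13303*(-22129) + 34706)*(-10195) = (-294382087 + 34706)*(-10195) = -294347381*(-10195) = 3000871549295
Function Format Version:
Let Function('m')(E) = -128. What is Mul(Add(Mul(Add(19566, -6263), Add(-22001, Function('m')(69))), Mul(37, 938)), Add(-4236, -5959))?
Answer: 3000871549295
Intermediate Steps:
Mul(Add(Mul(Add(19566, -6263), Add(-22001, Function('m')(69))), Mul(37, 938)), Add(-4236, -5959)) = Mul(Add(Mul(Add(19566, -6263), Add(-22001, -128)), Mul(37, 938)), Add(-4236, -5959)) = Mul(Add(Mul(13303, -22129), 34706), -10195) = Mul(Add(-294382087, 34706), -10195) = Mul(-294347381, -10195) = 3000871549295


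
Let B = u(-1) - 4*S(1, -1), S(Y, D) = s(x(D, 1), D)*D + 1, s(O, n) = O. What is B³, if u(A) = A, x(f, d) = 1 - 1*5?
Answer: -9261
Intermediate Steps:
x(f, d) = -4 (x(f, d) = 1 - 5 = -4)
S(Y, D) = 1 - 4*D (S(Y, D) = -4*D + 1 = 1 - 4*D)
B = -21 (B = -1 - 4*(1 - 4*(-1)) = -1 - 4*(1 + 4) = -1 - 4*5 = -1 - 1*20 = -1 - 20 = -21)
B³ = (-21)³ = -9261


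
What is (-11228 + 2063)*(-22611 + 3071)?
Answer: 179084100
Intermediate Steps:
(-11228 + 2063)*(-22611 + 3071) = -9165*(-19540) = 179084100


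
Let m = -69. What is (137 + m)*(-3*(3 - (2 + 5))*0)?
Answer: 0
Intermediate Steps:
(137 + m)*(-3*(3 - (2 + 5))*0) = (137 - 69)*(-3*(3 - (2 + 5))*0) = 68*(-3*(3 - 1*7)*0) = 68*(-3*(3 - 7)*0) = 68*(-3*(-4)*0) = 68*(12*0) = 68*0 = 0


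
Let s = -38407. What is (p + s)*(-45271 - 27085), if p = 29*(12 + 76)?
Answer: 2594324380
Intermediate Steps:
p = 2552 (p = 29*88 = 2552)
(p + s)*(-45271 - 27085) = (2552 - 38407)*(-45271 - 27085) = -35855*(-72356) = 2594324380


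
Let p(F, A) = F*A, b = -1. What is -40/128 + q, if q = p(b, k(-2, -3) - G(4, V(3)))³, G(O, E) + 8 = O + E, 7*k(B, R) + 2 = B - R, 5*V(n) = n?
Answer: -23919079/686000 ≈ -34.867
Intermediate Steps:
V(n) = n/5
k(B, R) = -2/7 - R/7 + B/7 (k(B, R) = -2/7 + (B - R)/7 = -2/7 + (-R/7 + B/7) = -2/7 - R/7 + B/7)
G(O, E) = -8 + E + O (G(O, E) = -8 + (O + E) = -8 + (E + O) = -8 + E + O)
p(F, A) = A*F
q = -1481544/42875 (q = (((-2/7 - ⅐*(-3) + (⅐)*(-2)) - (-8 + (⅕)*3 + 4))*(-1))³ = (((-2/7 + 3/7 - 2/7) - (-8 + ⅗ + 4))*(-1))³ = ((-⅐ - 1*(-17/5))*(-1))³ = ((-⅐ + 17/5)*(-1))³ = ((114/35)*(-1))³ = (-114/35)³ = -1481544/42875 ≈ -34.555)
-40/128 + q = -40/128 - 1481544/42875 = -40*1/128 - 1481544/42875 = -5/16 - 1481544/42875 = -23919079/686000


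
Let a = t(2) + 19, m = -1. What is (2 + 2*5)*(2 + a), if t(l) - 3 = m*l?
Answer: 264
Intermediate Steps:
t(l) = 3 - l
a = 20 (a = (3 - 1*2) + 19 = (3 - 2) + 19 = 1 + 19 = 20)
(2 + 2*5)*(2 + a) = (2 + 2*5)*(2 + 20) = (2 + 10)*22 = 12*22 = 264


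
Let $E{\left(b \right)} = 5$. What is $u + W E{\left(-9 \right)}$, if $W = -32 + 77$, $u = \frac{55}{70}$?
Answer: $\frac{3161}{14} \approx 225.79$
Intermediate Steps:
$u = \frac{11}{14}$ ($u = 55 \cdot \frac{1}{70} = \frac{11}{14} \approx 0.78571$)
$W = 45$
$u + W E{\left(-9 \right)} = \frac{11}{14} + 45 \cdot 5 = \frac{11}{14} + 225 = \frac{3161}{14}$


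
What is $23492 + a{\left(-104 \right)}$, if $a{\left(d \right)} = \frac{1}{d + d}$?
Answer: $\frac{4886335}{208} \approx 23492.0$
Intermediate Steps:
$a{\left(d \right)} = \frac{1}{2 d}$
$23492 + a{\left(-104 \right)} = 23492 + \frac{1}{2 \left(-104\right)} = 23492 + \frac{1}{2} \left(- \frac{1}{104}\right) = 23492 - \frac{1}{208} = \frac{4886335}{208}$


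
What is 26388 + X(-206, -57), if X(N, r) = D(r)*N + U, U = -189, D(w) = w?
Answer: 37941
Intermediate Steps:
X(N, r) = -189 + N*r (X(N, r) = r*N - 189 = N*r - 189 = -189 + N*r)
26388 + X(-206, -57) = 26388 + (-189 - 206*(-57)) = 26388 + (-189 + 11742) = 26388 + 11553 = 37941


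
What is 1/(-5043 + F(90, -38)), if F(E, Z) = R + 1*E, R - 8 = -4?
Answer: -1/4949 ≈ -0.00020206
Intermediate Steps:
R = 4 (R = 8 - 4 = 4)
F(E, Z) = 4 + E (F(E, Z) = 4 + 1*E = 4 + E)
1/(-5043 + F(90, -38)) = 1/(-5043 + (4 + 90)) = 1/(-5043 + 94) = 1/(-4949) = -1/4949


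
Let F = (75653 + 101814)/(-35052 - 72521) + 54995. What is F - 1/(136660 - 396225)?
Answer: 1535534540931993/27922185745 ≈ 54993.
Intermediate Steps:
F = 5915799668/107573 (F = 177467/(-107573) + 54995 = 177467*(-1/107573) + 54995 = -177467/107573 + 54995 = 5915799668/107573 ≈ 54993.)
F - 1/(136660 - 396225) = 5915799668/107573 - 1/(136660 - 396225) = 5915799668/107573 - 1/(-259565) = 5915799668/107573 - 1*(-1/259565) = 5915799668/107573 + 1/259565 = 1535534540931993/27922185745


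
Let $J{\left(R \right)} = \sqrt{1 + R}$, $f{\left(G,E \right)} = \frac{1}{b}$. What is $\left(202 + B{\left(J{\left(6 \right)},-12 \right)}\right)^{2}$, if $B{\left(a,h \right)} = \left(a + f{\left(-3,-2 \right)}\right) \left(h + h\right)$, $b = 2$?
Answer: $40132 - 9120 \sqrt{7} \approx 16003.0$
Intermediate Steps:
$f{\left(G,E \right)} = \frac{1}{2}$
$B{\left(a,h \right)} = 2 h \left(\frac{1}{2} + a\right)$ ($B{\left(a,h \right)} = \left(a + \frac{1}{2}\right) \left(h + h\right) = \left(\frac{1}{2} + a\right) 2 h = 2 h \left(\frac{1}{2} + a\right)$)
$\left(202 + B{\left(J{\left(6 \right)},-12 \right)}\right)^{2} = \left(202 - 12 \left(1 + 2 \sqrt{1 + 6}\right)\right)^{2} = \left(202 - 12 \left(1 + 2 \sqrt{7}\right)\right)^{2} = \left(202 - \left(12 + 24 \sqrt{7}\right)\right)^{2} = \left(190 - 24 \sqrt{7}\right)^{2}$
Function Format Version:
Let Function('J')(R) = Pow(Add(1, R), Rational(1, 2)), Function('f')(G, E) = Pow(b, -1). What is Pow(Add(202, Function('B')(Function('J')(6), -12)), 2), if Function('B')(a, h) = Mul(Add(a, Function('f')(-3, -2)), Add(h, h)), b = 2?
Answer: Add(40132, Mul(-9120, Pow(7, Rational(1, 2)))) ≈ 16003.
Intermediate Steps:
Function('f')(G, E) = Rational(1, 2) (Function('f')(G, E) = Pow(2, -1) = Rational(1, 2))
Function('B')(a, h) = Mul(2, h, Add(Rational(1, 2), a)) (Function('B')(a, h) = Mul(Add(a, Rational(1, 2)), Add(h, h)) = Mul(Add(Rational(1, 2), a), Mul(2, h)) = Mul(2, h, Add(Rational(1, 2), a)))
Pow(Add(202, Function('B')(Function('J')(6), -12)), 2) = Pow(Add(202, Mul(-12, Add(1, Mul(2, Pow(Add(1, 6), Rational(1, 2)))))), 2) = Pow(Add(202, Mul(-12, Add(1, Mul(2, Pow(7, Rational(1, 2)))))), 2) = Pow(Add(202, Add(-12, Mul(-24, Pow(7, Rational(1, 2))))), 2) = Pow(Add(190, Mul(-24, Pow(7, Rational(1, 2)))), 2)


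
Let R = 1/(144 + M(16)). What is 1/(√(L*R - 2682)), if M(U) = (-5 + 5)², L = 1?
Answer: -12*I*√386207/386207 ≈ -0.01931*I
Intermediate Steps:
M(U) = 0 (M(U) = 0² = 0)
R = 1/144 (R = 1/(144 + 0) = 1/144 ≈ 0.0069444)
1/(√(L*R - 2682)) = 1/(√(1*(1/144) - 2682)) = 1/(√(1/144 - 2682)) = 1/(√(-386207/144)) = 1/(I*√386207/12) = -12*I*√386207/386207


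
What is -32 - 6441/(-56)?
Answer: 4649/56 ≈ 83.018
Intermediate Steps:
-32 - 6441/(-56) = -32 - 6441*(-1)/56 = -32 - 113*(-57/56) = -32 + 6441/56 = 4649/56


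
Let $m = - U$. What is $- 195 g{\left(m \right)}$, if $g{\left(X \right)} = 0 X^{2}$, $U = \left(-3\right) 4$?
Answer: $0$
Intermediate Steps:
$U = -12$
$m = 12$ ($m = \left(-1\right) \left(-12\right) = 12$)
$g{\left(X \right)} = 0$
$- 195 g{\left(m \right)} = \left(-195\right) 0 = 0$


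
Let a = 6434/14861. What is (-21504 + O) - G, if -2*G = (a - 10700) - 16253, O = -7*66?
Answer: -1053415551/29722 ≈ -35442.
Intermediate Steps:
a = 6434/14861 (a = 6434*(1/14861) = 6434/14861 ≈ 0.43295)
O = -462
G = 400542099/29722 (G = -((6434/14861 - 10700) - 16253)/2 = -(-159006266/14861 - 16253)/2 = -1/2*(-400542099/14861) = 400542099/29722 ≈ 13476.)
(-21504 + O) - G = (-21504 - 462) - 1*400542099/29722 = -21966 - 400542099/29722 = -1053415551/29722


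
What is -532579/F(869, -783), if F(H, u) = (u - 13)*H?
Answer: 532579/691724 ≈ 0.76993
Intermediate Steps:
F(H, u) = H*(-13 + u) (F(H, u) = (-13 + u)*H = H*(-13 + u))
-532579/F(869, -783) = -532579*1/(869*(-13 - 783)) = -532579/(869*(-796)) = -532579/(-691724) = -532579*(-1/691724) = 532579/691724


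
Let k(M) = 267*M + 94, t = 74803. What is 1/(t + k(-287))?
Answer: -1/1732 ≈ -0.00057737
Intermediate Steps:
k(M) = 94 + 267*M
1/(t + k(-287)) = 1/(74803 + (94 + 267*(-287))) = 1/(74803 + (94 - 76629)) = 1/(74803 - 76535) = 1/(-1732) = -1/1732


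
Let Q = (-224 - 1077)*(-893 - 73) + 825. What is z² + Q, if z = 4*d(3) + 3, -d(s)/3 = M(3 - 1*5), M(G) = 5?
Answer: 1260840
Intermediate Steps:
d(s) = -15 (d(s) = -3*5 = -15)
z = -57 (z = 4*(-15) + 3 = -60 + 3 = -57)
Q = 1257591 (Q = -1301*(-966) + 825 = 1256766 + 825 = 1257591)
z² + Q = (-57)² + 1257591 = 3249 + 1257591 = 1260840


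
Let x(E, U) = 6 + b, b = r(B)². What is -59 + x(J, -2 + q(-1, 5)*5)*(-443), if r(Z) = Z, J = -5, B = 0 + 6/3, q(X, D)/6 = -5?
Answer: -4489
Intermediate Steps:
q(X, D) = -30 (q(X, D) = 6*(-5) = -30)
B = 2 (B = 0 + 6*(⅓) = 0 + 2 = 2)
b = 4 (b = 2² = 4)
x(E, U) = 10 (x(E, U) = 6 + 4 = 10)
-59 + x(J, -2 + q(-1, 5)*5)*(-443) = -59 + 10*(-443) = -59 - 4430 = -4489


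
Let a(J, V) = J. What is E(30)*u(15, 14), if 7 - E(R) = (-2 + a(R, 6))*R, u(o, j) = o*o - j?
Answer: -175763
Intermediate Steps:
u(o, j) = o² - j
E(R) = 7 - R*(-2 + R) (E(R) = 7 - (-2 + R)*R = 7 - R*(-2 + R))
E(30)*u(15, 14) = (7 - 1*30² + 2*30)*(15² - 1*14) = (7 - 1*900 + 60)*(225 - 14) = (7 - 900 + 60)*211 = -833*211 = -175763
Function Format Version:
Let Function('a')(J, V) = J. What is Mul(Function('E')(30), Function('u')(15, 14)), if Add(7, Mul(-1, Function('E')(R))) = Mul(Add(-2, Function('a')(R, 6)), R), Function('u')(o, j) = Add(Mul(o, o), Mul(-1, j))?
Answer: -175763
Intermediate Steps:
Function('u')(o, j) = Add(Pow(o, 2), Mul(-1, j))
Function('E')(R) = Add(7, Mul(-1, R, Add(-2, R))) (Function('E')(R) = Add(7, Mul(-1, Mul(Add(-2, R), R))) = Add(7, Mul(-1, Mul(R, Add(-2, R)))) = Add(7, Mul(-1, R, Add(-2, R))))
Mul(Function('E')(30), Function('u')(15, 14)) = Mul(Add(7, Mul(-1, Pow(30, 2)), Mul(2, 30)), Add(Pow(15, 2), Mul(-1, 14))) = Mul(Add(7, Mul(-1, 900), 60), Add(225, -14)) = Mul(Add(7, -900, 60), 211) = Mul(-833, 211) = -175763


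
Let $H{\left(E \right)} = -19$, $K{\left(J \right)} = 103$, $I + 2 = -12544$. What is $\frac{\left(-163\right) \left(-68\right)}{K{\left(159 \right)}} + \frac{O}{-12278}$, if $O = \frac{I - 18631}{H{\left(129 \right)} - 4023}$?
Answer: $\frac{550069949553}{5111650628} \approx 107.61$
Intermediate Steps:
$I = -12546$ ($I = -2 - 12544 = -12546$)
$O = \frac{31177}{4042}$ ($O = \frac{-12546 - 18631}{-19 - 4023} = - \frac{31177}{-4042} = \left(-31177\right) \left(- \frac{1}{4042}\right) = \frac{31177}{4042} \approx 7.7133$)
$\frac{\left(-163\right) \left(-68\right)}{K{\left(159 \right)}} + \frac{O}{-12278} = \frac{\left(-163\right) \left(-68\right)}{103} + \frac{31177}{4042 \left(-12278\right)} = 11084 \cdot \frac{1}{103} + \frac{31177}{4042} \left(- \frac{1}{12278}\right) = \frac{11084}{103} - \frac{31177}{49627676} = \frac{550069949553}{5111650628}$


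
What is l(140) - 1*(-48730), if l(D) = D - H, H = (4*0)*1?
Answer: 48870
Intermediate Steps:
H = 0 (H = 0*1 = 0)
l(D) = D (l(D) = D - 1*0 = D + 0 = D)
l(140) - 1*(-48730) = 140 - 1*(-48730) = 140 + 48730 = 48870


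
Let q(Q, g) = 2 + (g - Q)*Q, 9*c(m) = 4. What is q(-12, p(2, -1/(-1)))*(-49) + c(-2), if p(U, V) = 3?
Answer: 78502/9 ≈ 8722.4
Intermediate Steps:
c(m) = 4/9 (c(m) = (⅑)*4 = 4/9)
q(Q, g) = 2 + Q*(g - Q)
q(-12, p(2, -1/(-1)))*(-49) + c(-2) = (2 - 1*(-12)² - 12*3)*(-49) + 4/9 = (2 - 1*144 - 36)*(-49) + 4/9 = (2 - 144 - 36)*(-49) + 4/9 = -178*(-49) + 4/9 = 8722 + 4/9 = 78502/9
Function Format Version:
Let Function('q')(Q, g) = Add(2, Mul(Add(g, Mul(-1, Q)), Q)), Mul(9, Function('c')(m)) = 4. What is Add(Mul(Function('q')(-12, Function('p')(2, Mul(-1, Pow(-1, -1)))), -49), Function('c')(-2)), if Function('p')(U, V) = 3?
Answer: Rational(78502, 9) ≈ 8722.4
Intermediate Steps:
Function('c')(m) = Rational(4, 9) (Function('c')(m) = Mul(Rational(1, 9), 4) = Rational(4, 9))
Function('q')(Q, g) = Add(2, Mul(Q, Add(g, Mul(-1, Q))))
Add(Mul(Function('q')(-12, Function('p')(2, Mul(-1, Pow(-1, -1)))), -49), Function('c')(-2)) = Add(Mul(Add(2, Mul(-1, Pow(-12, 2)), Mul(-12, 3)), -49), Rational(4, 9)) = Add(Mul(Add(2, Mul(-1, 144), -36), -49), Rational(4, 9)) = Add(Mul(Add(2, -144, -36), -49), Rational(4, 9)) = Add(Mul(-178, -49), Rational(4, 9)) = Add(8722, Rational(4, 9)) = Rational(78502, 9)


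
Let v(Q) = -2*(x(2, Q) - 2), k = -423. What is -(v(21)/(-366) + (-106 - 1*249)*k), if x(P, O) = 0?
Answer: -27480193/183 ≈ -1.5017e+5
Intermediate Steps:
v(Q) = 4 (v(Q) = -2*(0 - 2) = -2*(-2) = 4)
-(v(21)/(-366) + (-106 - 1*249)*k) = -(4/(-366) + (-106 - 1*249)*(-423)) = -(4*(-1/366) + (-106 - 249)*(-423)) = -(-2/183 - 355*(-423)) = -(-2/183 + 150165) = -1*27480193/183 = -27480193/183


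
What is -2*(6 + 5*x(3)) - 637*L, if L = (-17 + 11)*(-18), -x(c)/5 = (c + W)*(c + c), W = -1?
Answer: -68208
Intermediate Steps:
x(c) = -10*c*(-1 + c) (x(c) = -5*(c - 1)*(c + c) = -5*(-1 + c)*2*c = -10*c*(-1 + c))
L = 108 (L = -6*(-18) = 108)
-2*(6 + 5*x(3)) - 637*L = -2*(6 + 5*(10*3*(1 - 1*3))) - 637*108 = -2*(6 + 5*(10*3*(1 - 3))) - 68796 = -2*(6 + 5*(10*3*(-2))) - 68796 = -2*(6 + 5*(-60)) - 68796 = -2*(6 - 300) - 68796 = -2*(-294) - 68796 = 588 - 68796 = -68208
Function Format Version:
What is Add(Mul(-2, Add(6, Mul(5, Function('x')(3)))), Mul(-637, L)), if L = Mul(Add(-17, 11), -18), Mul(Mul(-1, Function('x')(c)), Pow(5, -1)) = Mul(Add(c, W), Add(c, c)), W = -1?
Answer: -68208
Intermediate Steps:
Function('x')(c) = Mul(-10, c, Add(-1, c)) (Function('x')(c) = Mul(-5, Mul(Add(c, -1), Add(c, c))) = Mul(-5, Mul(Add(-1, c), Mul(2, c))) = Mul(-5, Mul(2, c, Add(-1, c))) = Mul(-10, c, Add(-1, c)))
L = 108 (L = Mul(-6, -18) = 108)
Add(Mul(-2, Add(6, Mul(5, Function('x')(3)))), Mul(-637, L)) = Add(Mul(-2, Add(6, Mul(5, Mul(10, 3, Add(1, Mul(-1, 3)))))), Mul(-637, 108)) = Add(Mul(-2, Add(6, Mul(5, Mul(10, 3, Add(1, -3))))), -68796) = Add(Mul(-2, Add(6, Mul(5, Mul(10, 3, -2)))), -68796) = Add(Mul(-2, Add(6, Mul(5, -60))), -68796) = Add(Mul(-2, Add(6, -300)), -68796) = Add(Mul(-2, -294), -68796) = Add(588, -68796) = -68208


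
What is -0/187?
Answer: 0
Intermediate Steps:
-0/187 = -20*0 = 0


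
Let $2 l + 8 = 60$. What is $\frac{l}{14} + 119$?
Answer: $\frac{846}{7} \approx 120.86$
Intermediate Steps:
$l = 26$ ($l = -4 + \frac{1}{2} \cdot 60 = -4 + 30 = 26$)
$\frac{l}{14} + 119 = \frac{26}{14} + 119 = 26 \cdot \frac{1}{14} + 119 = \frac{13}{7} + 119 = \frac{846}{7}$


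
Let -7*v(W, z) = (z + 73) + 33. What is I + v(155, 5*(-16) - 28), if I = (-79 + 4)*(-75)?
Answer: 39377/7 ≈ 5625.3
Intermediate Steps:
v(W, z) = -106/7 - z/7 (v(W, z) = -((z + 73) + 33)/7 = -((73 + z) + 33)/7 = -(106 + z)/7 = -106/7 - z/7)
I = 5625 (I = -75*(-75) = 5625)
I + v(155, 5*(-16) - 28) = 5625 + (-106/7 - (5*(-16) - 28)/7) = 5625 + (-106/7 - (-80 - 28)/7) = 5625 + (-106/7 - ⅐*(-108)) = 5625 + (-106/7 + 108/7) = 5625 + 2/7 = 39377/7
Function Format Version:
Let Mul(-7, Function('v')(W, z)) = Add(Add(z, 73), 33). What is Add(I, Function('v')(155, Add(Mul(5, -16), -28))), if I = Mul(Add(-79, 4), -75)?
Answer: Rational(39377, 7) ≈ 5625.3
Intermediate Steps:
Function('v')(W, z) = Add(Rational(-106, 7), Mul(Rational(-1, 7), z)) (Function('v')(W, z) = Mul(Rational(-1, 7), Add(Add(z, 73), 33)) = Mul(Rational(-1, 7), Add(Add(73, z), 33)) = Mul(Rational(-1, 7), Add(106, z)) = Add(Rational(-106, 7), Mul(Rational(-1, 7), z)))
I = 5625 (I = Mul(-75, -75) = 5625)
Add(I, Function('v')(155, Add(Mul(5, -16), -28))) = Add(5625, Add(Rational(-106, 7), Mul(Rational(-1, 7), Add(Mul(5, -16), -28)))) = Add(5625, Add(Rational(-106, 7), Mul(Rational(-1, 7), Add(-80, -28)))) = Add(5625, Add(Rational(-106, 7), Mul(Rational(-1, 7), -108))) = Add(5625, Add(Rational(-106, 7), Rational(108, 7))) = Add(5625, Rational(2, 7)) = Rational(39377, 7)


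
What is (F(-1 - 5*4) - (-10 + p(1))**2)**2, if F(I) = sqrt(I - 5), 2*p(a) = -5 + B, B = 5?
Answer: (100 - I*sqrt(26))**2 ≈ 9974.0 - 1019.8*I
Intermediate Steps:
p(a) = 0 (p(a) = (-5 + 5)/2 = (1/2)*0 = 0)
F(I) = sqrt(-5 + I)
(F(-1 - 5*4) - (-10 + p(1))**2)**2 = (sqrt(-5 + (-1 - 5*4)) - (-10 + 0)**2)**2 = (sqrt(-5 + (-1 - 20)) - 1*(-10)**2)**2 = (sqrt(-5 - 21) - 1*100)**2 = (sqrt(-26) - 100)**2 = (I*sqrt(26) - 100)**2 = (-100 + I*sqrt(26))**2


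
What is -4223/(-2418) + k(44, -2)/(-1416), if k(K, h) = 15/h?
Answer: 1999301/1141296 ≈ 1.7518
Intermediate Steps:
-4223/(-2418) + k(44, -2)/(-1416) = -4223/(-2418) + (15/(-2))/(-1416) = -4223*(-1/2418) + (15*(-½))*(-1/1416) = 4223/2418 - 15/2*(-1/1416) = 4223/2418 + 5/944 = 1999301/1141296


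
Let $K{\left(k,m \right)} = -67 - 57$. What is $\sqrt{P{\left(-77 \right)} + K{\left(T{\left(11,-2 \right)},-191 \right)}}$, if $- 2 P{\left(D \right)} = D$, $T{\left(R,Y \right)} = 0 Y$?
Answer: $\frac{3 i \sqrt{38}}{2} \approx 9.2466 i$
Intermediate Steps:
$T{\left(R,Y \right)} = 0$
$K{\left(k,m \right)} = -124$ ($K{\left(k,m \right)} = -67 - 57 = -124$)
$P{\left(D \right)} = - \frac{D}{2}$
$\sqrt{P{\left(-77 \right)} + K{\left(T{\left(11,-2 \right)},-191 \right)}} = \sqrt{\left(- \frac{1}{2}\right) \left(-77\right) - 124} = \sqrt{\frac{77}{2} - 124} = \sqrt{- \frac{171}{2}} = \frac{3 i \sqrt{38}}{2}$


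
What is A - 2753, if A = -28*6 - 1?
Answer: -2922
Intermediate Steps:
A = -169 (A = -168 - 1 = -169)
A - 2753 = -169 - 2753 = -2922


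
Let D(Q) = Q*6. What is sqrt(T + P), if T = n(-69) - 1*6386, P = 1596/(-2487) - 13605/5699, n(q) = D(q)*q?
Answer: 9*sqrt(6111159020329097)/4724471 ≈ 148.92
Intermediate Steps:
D(Q) = 6*Q
n(q) = 6*q**2 (n(q) = (6*q)*q = 6*q**2)
P = -14310413/4724471 (P = 1596*(-1/2487) - 13605*1/5699 = -532/829 - 13605/5699 = -14310413/4724471 ≈ -3.0290)
T = 22180 (T = 6*(-69)**2 - 1*6386 = 6*4761 - 6386 = 28566 - 6386 = 22180)
sqrt(T + P) = sqrt(22180 - 14310413/4724471) = sqrt(104774456367/4724471) = 9*sqrt(6111159020329097)/4724471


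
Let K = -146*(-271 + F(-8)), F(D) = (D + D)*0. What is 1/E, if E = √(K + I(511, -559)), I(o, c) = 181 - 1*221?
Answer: √39526/39526 ≈ 0.0050299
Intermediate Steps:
I(o, c) = -40 (I(o, c) = 181 - 221 = -40)
F(D) = 0 (F(D) = (2*D)*0 = 0)
K = 39566 (K = -146*(-271 + 0) = -146*(-271) = 39566)
E = √39526 (E = √(39566 - 40) = √39526 ≈ 198.81)
1/E = 1/(√39526) = √39526/39526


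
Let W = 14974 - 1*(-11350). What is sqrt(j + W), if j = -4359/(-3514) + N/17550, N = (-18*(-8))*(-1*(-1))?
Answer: 17*sqrt(42770800299318)/685230 ≈ 162.25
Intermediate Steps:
N = 144 (N = 144*1 = 144)
W = 26324 (W = 14974 + 11350 = 26324)
j = 4278137/3426150 (j = -4359/(-3514) + 144/17550 = -4359*(-1/3514) + 144*(1/17550) = 4359/3514 + 8/975 = 4278137/3426150 ≈ 1.2487)
sqrt(j + W) = sqrt(4278137/3426150 + 26324) = sqrt(90194250737/3426150) = 17*sqrt(42770800299318)/685230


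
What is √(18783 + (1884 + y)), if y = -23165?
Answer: I*√2498 ≈ 49.98*I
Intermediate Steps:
√(18783 + (1884 + y)) = √(18783 + (1884 - 23165)) = √(18783 - 21281) = √(-2498) = I*√2498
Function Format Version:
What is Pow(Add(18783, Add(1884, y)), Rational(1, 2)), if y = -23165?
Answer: Mul(I, Pow(2498, Rational(1, 2))) ≈ Mul(49.980, I)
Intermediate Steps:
Pow(Add(18783, Add(1884, y)), Rational(1, 2)) = Pow(Add(18783, Add(1884, -23165)), Rational(1, 2)) = Pow(Add(18783, -21281), Rational(1, 2)) = Pow(-2498, Rational(1, 2)) = Mul(I, Pow(2498, Rational(1, 2)))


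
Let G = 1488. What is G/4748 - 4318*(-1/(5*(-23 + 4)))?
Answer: -5090126/112765 ≈ -45.139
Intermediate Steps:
G/4748 - 4318*(-1/(5*(-23 + 4))) = 1488/4748 - 4318*(-1/(5*(-23 + 4))) = 1488*(1/4748) - 4318/((-19*(-5))) = 372/1187 - 4318/95 = -5090126/112765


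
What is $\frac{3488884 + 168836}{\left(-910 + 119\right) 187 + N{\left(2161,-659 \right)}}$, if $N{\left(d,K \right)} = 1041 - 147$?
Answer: $- \frac{3657720}{147023} \approx -24.879$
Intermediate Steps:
$N{\left(d,K \right)} = 894$ ($N{\left(d,K \right)} = 1041 - 147 = 894$)
$\frac{3488884 + 168836}{\left(-910 + 119\right) 187 + N{\left(2161,-659 \right)}} = \frac{3488884 + 168836}{\left(-910 + 119\right) 187 + 894} = \frac{3657720}{\left(-791\right) 187 + 894} = \frac{3657720}{-147917 + 894} = \frac{3657720}{-147023} = 3657720 \left(- \frac{1}{147023}\right) = - \frac{3657720}{147023}$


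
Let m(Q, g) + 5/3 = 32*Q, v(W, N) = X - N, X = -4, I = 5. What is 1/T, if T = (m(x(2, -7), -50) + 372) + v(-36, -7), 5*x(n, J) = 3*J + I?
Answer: 15/4064 ≈ 0.0036909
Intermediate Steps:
x(n, J) = 1 + 3*J/5 (x(n, J) = (3*J + 5)/5 = (5 + 3*J)/5 = 1 + 3*J/5)
v(W, N) = -4 - N
m(Q, g) = -5/3 + 32*Q
T = 4064/15 (T = ((-5/3 + 32*(1 + (3/5)*(-7))) + 372) + (-4 - 1*(-7)) = ((-5/3 + 32*(1 - 21/5)) + 372) + (-4 + 7) = ((-5/3 + 32*(-16/5)) + 372) + 3 = ((-5/3 - 512/5) + 372) + 3 = (-1561/15 + 372) + 3 = 4019/15 + 3 = 4064/15 ≈ 270.93)
1/T = 1/(4064/15) = 15/4064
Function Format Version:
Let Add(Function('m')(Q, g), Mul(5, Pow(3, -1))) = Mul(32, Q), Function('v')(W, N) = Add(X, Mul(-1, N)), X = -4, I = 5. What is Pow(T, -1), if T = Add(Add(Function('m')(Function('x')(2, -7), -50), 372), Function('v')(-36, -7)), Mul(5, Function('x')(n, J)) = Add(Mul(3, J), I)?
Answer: Rational(15, 4064) ≈ 0.0036909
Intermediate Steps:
Function('x')(n, J) = Add(1, Mul(Rational(3, 5), J)) (Function('x')(n, J) = Mul(Rational(1, 5), Add(Mul(3, J), 5)) = Mul(Rational(1, 5), Add(5, Mul(3, J))) = Add(1, Mul(Rational(3, 5), J)))
Function('v')(W, N) = Add(-4, Mul(-1, N))
Function('m')(Q, g) = Add(Rational(-5, 3), Mul(32, Q))
T = Rational(4064, 15) (T = Add(Add(Add(Rational(-5, 3), Mul(32, Add(1, Mul(Rational(3, 5), -7)))), 372), Add(-4, Mul(-1, -7))) = Add(Add(Add(Rational(-5, 3), Mul(32, Add(1, Rational(-21, 5)))), 372), Add(-4, 7)) = Add(Add(Add(Rational(-5, 3), Mul(32, Rational(-16, 5))), 372), 3) = Add(Add(Add(Rational(-5, 3), Rational(-512, 5)), 372), 3) = Add(Add(Rational(-1561, 15), 372), 3) = Add(Rational(4019, 15), 3) = Rational(4064, 15) ≈ 270.93)
Pow(T, -1) = Pow(Rational(4064, 15), -1) = Rational(15, 4064)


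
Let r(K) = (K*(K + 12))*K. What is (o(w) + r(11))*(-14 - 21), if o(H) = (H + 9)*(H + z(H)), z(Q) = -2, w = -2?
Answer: -96425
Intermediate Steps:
r(K) = K²*(12 + K) (r(K) = (K*(12 + K))*K = K²*(12 + K))
o(H) = (-2 + H)*(9 + H) (o(H) = (H + 9)*(H - 2) = (9 + H)*(-2 + H) = (-2 + H)*(9 + H))
(o(w) + r(11))*(-14 - 21) = ((-18 + (-2)² + 7*(-2)) + 11²*(12 + 11))*(-14 - 21) = ((-18 + 4 - 14) + 121*23)*(-35) = (-28 + 2783)*(-35) = 2755*(-35) = -96425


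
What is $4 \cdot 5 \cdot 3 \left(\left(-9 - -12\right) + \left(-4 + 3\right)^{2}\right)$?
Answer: $240$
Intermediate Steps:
$4 \cdot 5 \cdot 3 \left(\left(-9 - -12\right) + \left(-4 + 3\right)^{2}\right) = 20 \cdot 3 \left(\left(-9 + 12\right) + \left(-1\right)^{2}\right) = 60 \left(3 + 1\right) = 60 \cdot 4 = 240$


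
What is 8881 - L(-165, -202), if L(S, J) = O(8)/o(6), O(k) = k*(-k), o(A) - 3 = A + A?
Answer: 133279/15 ≈ 8885.3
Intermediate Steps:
o(A) = 3 + 2*A (o(A) = 3 + (A + A) = 3 + 2*A)
O(k) = -k²
L(S, J) = -64/15 (L(S, J) = (-1*8²)/(3 + 2*6) = (-1*64)/(3 + 12) = -64/15)
8881 - L(-165, -202) = 8881 - 1*(-64/15) = 8881 + 64/15 = 133279/15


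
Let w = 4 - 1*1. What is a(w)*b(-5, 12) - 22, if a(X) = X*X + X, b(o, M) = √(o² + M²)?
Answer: 134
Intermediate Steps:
w = 3 (w = 4 - 1 = 3)
b(o, M) = √(M² + o²)
a(X) = X + X² (a(X) = X² + X = X + X²)
a(w)*b(-5, 12) - 22 = (3*(1 + 3))*√(12² + (-5)²) - 22 = (3*4)*√(144 + 25) - 22 = 12*√169 - 22 = 12*13 - 22 = 156 - 22 = 134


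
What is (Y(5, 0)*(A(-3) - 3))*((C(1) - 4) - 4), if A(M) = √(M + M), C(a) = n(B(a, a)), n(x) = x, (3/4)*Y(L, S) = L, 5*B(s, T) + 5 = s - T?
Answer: 180 - 60*I*√6 ≈ 180.0 - 146.97*I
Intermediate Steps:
B(s, T) = -1 - T/5 + s/5 (B(s, T) = -1 + (s - T)/5 = -1 + (-T/5 + s/5) = -1 - T/5 + s/5)
Y(L, S) = 4*L/3
C(a) = -1 (C(a) = -1 - a/5 + a/5 = -1)
A(M) = √2*√M (A(M) = √(2*M) = √2*√M)
(Y(5, 0)*(A(-3) - 3))*((C(1) - 4) - 4) = (((4/3)*5)*(√2*√(-3) - 3))*((-1 - 4) - 4) = (20*(√2*(I*√3) - 3)/3)*(-5 - 4) = (20*(I*√6 - 3)/3)*(-9) = (20*(-3 + I*√6)/3)*(-9) = (-20 + 20*I*√6/3)*(-9) = 180 - 60*I*√6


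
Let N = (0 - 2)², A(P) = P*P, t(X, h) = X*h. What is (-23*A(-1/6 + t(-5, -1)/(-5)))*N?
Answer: -1127/9 ≈ -125.22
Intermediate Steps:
A(P) = P²
N = 4 (N = (-2)² = 4)
(-23*A(-1/6 + t(-5, -1)/(-5)))*N = -23*(-1/6 - 5*(-1)/(-5))²*4 = -23*(-1*⅙ + 5*(-⅕))²*4 = -23*(-⅙ - 1)²*4 = -23*(-7/6)²*4 = -23*49/36*4 = -1127/36*4 = -1127/9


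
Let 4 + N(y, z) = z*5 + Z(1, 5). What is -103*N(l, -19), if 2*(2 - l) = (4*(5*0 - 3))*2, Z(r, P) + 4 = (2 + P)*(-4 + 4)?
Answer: 10609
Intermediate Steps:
Z(r, P) = -4 (Z(r, P) = -4 + (2 + P)*(-4 + 4) = -4 + (2 + P)*0 = -4 + 0 = -4)
l = 14 (l = 2 - 4*(5*0 - 3)*2/2 = 2 - 4*(0 - 3)*2/2 = 2 - 4*(-3)*2/2 = 2 - (-6)*2 = 2 - 1/2*(-24) = 2 + 12 = 14)
N(y, z) = -8 + 5*z (N(y, z) = -4 + (z*5 - 4) = -4 + (5*z - 4) = -4 + (-4 + 5*z) = -8 + 5*z)
-103*N(l, -19) = -103*(-8 + 5*(-19)) = -103*(-8 - 95) = -103*(-103) = 10609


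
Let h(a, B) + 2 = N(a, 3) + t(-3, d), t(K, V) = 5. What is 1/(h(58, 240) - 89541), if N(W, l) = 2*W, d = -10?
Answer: -1/89422 ≈ -1.1183e-5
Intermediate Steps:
h(a, B) = 3 + 2*a (h(a, B) = -2 + (2*a + 5) = -2 + (5 + 2*a) = 3 + 2*a)
1/(h(58, 240) - 89541) = 1/((3 + 2*58) - 89541) = 1/((3 + 116) - 89541) = 1/(119 - 89541) = 1/(-89422) = -1/89422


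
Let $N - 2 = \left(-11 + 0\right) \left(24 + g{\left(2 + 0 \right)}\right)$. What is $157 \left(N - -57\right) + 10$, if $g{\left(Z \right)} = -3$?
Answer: $-26994$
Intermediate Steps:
$N = -229$ ($N = 2 + \left(-11 + 0\right) \left(24 - 3\right) = 2 - 231 = -229$)
$157 \left(N - -57\right) + 10 = 157 \left(-229 - -57\right) + 10 = 157 \left(-229 + 57\right) + 10 = 157 \left(-172\right) + 10 = -27004 + 10 = -26994$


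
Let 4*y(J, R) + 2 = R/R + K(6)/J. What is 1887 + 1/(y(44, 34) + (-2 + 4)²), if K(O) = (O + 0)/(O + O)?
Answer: 2493079/1321 ≈ 1887.3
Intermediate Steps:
K(O) = ½ (K(O) = O/((2*O)) = O*(1/(2*O)) = ½)
y(J, R) = -¼ + 1/(8*J) (y(J, R) = -½ + (R/R + 1/(2*J))/4 = -½ + (1 + 1/(2*J))/4 = -½ + (¼ + 1/(8*J)) = -¼ + 1/(8*J))
1887 + 1/(y(44, 34) + (-2 + 4)²) = 1887 + 1/((⅛)*(1 - 2*44)/44 + (-2 + 4)²) = 1887 + 1/((⅛)*(1/44)*(1 - 88) + 2²) = 1887 + 1/((⅛)*(1/44)*(-87) + 4) = 1887 + 1/(-87/352 + 4) = 1887 + 1/(1321/352) = 1887 + 352/1321 = 2493079/1321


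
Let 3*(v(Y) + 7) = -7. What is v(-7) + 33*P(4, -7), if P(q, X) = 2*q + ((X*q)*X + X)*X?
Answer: -130213/3 ≈ -43404.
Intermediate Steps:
v(Y) = -28/3 (v(Y) = -7 + (⅓)*(-7) = -7 - 7/3 = -28/3)
P(q, X) = 2*q + X*(X + q*X²) (P(q, X) = 2*q + (q*X² + X)*X = 2*q + (X + q*X²)*X = 2*q + X*(X + q*X²))
v(-7) + 33*P(4, -7) = -28/3 + 33*((-7)² + 2*4 + 4*(-7)³) = -28/3 + 33*(49 + 8 + 4*(-343)) = -28/3 + 33*(49 + 8 - 1372) = -28/3 + 33*(-1315) = -28/3 - 43395 = -130213/3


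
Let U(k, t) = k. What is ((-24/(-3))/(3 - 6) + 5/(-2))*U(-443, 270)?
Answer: 13733/6 ≈ 2288.8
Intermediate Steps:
((-24/(-3))/(3 - 6) + 5/(-2))*U(-443, 270) = ((-24/(-3))/(3 - 6) + 5/(-2))*(-443) = (-24*(-1/3)/(-3) + 5*(-1/2))*(-443) = (8*(-1/3) - 5/2)*(-443) = (-8/3 - 5/2)*(-443) = -31/6*(-443) = 13733/6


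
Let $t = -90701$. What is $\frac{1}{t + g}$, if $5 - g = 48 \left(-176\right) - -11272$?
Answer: $- \frac{1}{93520} \approx -1.0693 \cdot 10^{-5}$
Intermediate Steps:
$g = -2819$ ($g = 5 - \left(48 \left(-176\right) - -11272\right) = 5 - \left(-8448 + 11272\right) = 5 - 2824 = -2819$)
$\frac{1}{t + g} = \frac{1}{-90701 - 2819} = \frac{1}{-93520} = - \frac{1}{93520}$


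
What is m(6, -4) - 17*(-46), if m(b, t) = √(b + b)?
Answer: 782 + 2*√3 ≈ 785.46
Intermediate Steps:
m(b, t) = √2*√b (m(b, t) = √(2*b) = √2*√b)
m(6, -4) - 17*(-46) = √2*√6 - 17*(-46) = 2*√3 + 782 = 782 + 2*√3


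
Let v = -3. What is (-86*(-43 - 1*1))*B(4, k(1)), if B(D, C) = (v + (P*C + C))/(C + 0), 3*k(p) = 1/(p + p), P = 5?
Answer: -45408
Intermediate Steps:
k(p) = 1/(6*p) (k(p) = 1/(3*(p + p)) = 1/(3*((2*p))) = (1/(2*p))/3 = 1/(6*p))
B(D, C) = (-3 + 6*C)/C (B(D, C) = (-3 + (5*C + C))/(C + 0) = (-3 + 6*C)/C)
(-86*(-43 - 1*1))*B(4, k(1)) = (-86*(-43 - 1*1))*(6 - 3/((1/6)/1)) = (-86*(-43 - 1))*(6 - 3/((1/6)*1)) = (-86*(-44))*(6 - 3/1/6) = 3784*(6 - 3*6) = 3784*(6 - 18) = 3784*(-12) = -45408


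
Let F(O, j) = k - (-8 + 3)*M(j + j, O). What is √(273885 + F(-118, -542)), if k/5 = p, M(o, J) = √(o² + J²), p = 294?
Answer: √(275355 + 10*√297245) ≈ 529.91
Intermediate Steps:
M(o, J) = √(J² + o²)
k = 1470 (k = 5*294 = 1470)
F(O, j) = 1470 + 5*√(O² + 4*j²) (F(O, j) = 1470 - (-8 + 3)*√(O² + (j + j)²) = 1470 - (-5)*√(O² + (2*j)²) = 1470 - (-5)*√(O² + 4*j²) = 1470 + 5*√(O² + 4*j²))
√(273885 + F(-118, -542)) = √(273885 + (1470 + 5*√((-118)² + 4*(-542)²))) = √(273885 + (1470 + 5*√(13924 + 4*293764))) = √(273885 + (1470 + 5*√(13924 + 1175056))) = √(273885 + (1470 + 5*√1188980)) = √(273885 + (1470 + 5*(2*√297245))) = √(273885 + (1470 + 10*√297245)) = √(275355 + 10*√297245)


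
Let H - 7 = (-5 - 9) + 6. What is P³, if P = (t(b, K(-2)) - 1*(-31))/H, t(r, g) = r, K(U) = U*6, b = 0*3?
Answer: -29791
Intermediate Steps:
b = 0
K(U) = 6*U
H = -1 (H = 7 + ((-5 - 9) + 6) = 7 + (-14 + 6) = 7 - 8 = -1)
P = -31 (P = (0 - 1*(-31))/(-1) = (0 + 31)*(-1) = 31*(-1) = -31)
P³ = (-31)³ = -29791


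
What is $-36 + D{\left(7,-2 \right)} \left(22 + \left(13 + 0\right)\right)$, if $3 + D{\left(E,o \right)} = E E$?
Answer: $1574$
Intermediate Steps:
$D{\left(E,o \right)} = -3 + E^{2}$ ($D{\left(E,o \right)} = -3 + E E = -3 + E^{2}$)
$-36 + D{\left(7,-2 \right)} \left(22 + \left(13 + 0\right)\right) = -36 + \left(-3 + 7^{2}\right) \left(22 + \left(13 + 0\right)\right) = -36 + \left(-3 + 49\right) \left(22 + 13\right) = -36 + 46 \cdot 35 = -36 + 1610 = 1574$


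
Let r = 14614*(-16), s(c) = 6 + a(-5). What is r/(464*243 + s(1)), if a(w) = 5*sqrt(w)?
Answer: -26365526592/12714366689 + 1169120*I*sqrt(5)/12714366689 ≈ -2.0737 + 0.00020561*I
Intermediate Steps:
s(c) = 6 + 5*I*sqrt(5) (s(c) = 6 + 5*sqrt(-5) = 6 + 5*(I*sqrt(5)) = 6 + 5*I*sqrt(5))
r = -233824
r/(464*243 + s(1)) = -233824/(464*243 + (6 + 5*I*sqrt(5))) = -233824/(112752 + (6 + 5*I*sqrt(5))) = -233824/(112758 + 5*I*sqrt(5))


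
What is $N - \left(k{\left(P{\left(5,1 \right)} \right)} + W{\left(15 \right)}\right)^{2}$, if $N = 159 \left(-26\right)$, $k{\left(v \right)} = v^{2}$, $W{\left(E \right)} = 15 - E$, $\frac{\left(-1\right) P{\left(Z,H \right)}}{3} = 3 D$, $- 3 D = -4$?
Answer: $-24870$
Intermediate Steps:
$D = \frac{4}{3}$ ($D = \left(- \frac{1}{3}\right) \left(-4\right) = \frac{4}{3} \approx 1.3333$)
$P{\left(Z,H \right)} = -12$ ($P{\left(Z,H \right)} = - 3 \cdot 3 \cdot \frac{4}{3} = \left(-3\right) 4 = -12$)
$N = -4134$
$N - \left(k{\left(P{\left(5,1 \right)} \right)} + W{\left(15 \right)}\right)^{2} = -4134 - \left(\left(-12\right)^{2} + \left(15 - 15\right)\right)^{2} = -4134 - \left(144 + \left(15 - 15\right)\right)^{2} = -4134 - \left(144 + 0\right)^{2} = -4134 - 144^{2} = -4134 - 20736 = -24870$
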